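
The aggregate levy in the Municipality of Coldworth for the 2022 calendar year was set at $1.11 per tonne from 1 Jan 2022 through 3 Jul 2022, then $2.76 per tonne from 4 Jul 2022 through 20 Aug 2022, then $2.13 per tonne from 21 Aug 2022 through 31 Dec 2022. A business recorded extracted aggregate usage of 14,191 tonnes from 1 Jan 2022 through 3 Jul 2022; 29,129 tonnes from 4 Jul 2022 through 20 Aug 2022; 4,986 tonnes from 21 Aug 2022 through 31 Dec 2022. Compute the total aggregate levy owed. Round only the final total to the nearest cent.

1 Jan – 3 Jul 2022: 14,191 tonnes at $1.11/tonne → $15,752.01
4 Jul – 20 Aug 2022: 29,129 tonnes at $2.76/tonne → $80,396.04
21 Aug – 31 Dec 2022: 4,986 tonnes at $2.13/tonne → $10,620.18

$106,768.23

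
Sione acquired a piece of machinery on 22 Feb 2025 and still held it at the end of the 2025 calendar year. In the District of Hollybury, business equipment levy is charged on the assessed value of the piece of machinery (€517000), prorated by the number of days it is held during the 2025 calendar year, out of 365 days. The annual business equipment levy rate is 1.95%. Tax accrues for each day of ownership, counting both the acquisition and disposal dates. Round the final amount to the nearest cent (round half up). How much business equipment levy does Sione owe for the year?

€8645.23

Days held (22 Feb – 31 Dec 2025): 313 out of 365
Tax = €517000 × 1.95% × 313/365 = €8645.2315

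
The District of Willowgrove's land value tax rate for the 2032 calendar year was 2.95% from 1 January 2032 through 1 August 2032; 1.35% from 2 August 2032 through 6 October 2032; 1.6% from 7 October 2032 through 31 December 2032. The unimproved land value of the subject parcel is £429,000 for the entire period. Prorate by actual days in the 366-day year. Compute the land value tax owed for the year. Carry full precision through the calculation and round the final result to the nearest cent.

£10,056.89

1 January – 1 August 2032: 214 days at 2.95% → £429,000 × 2.95% × 214/366 = £7,399.6639
2 August – 6 October 2032: 66 days at 1.35% → £429,000 × 1.35% × 66/366 = £1,044.3689
7 October – 31 December 2032: 86 days at 1.6% → £429,000 × 1.6% × 86/366 = £1,612.8525
Total = £10,056.8852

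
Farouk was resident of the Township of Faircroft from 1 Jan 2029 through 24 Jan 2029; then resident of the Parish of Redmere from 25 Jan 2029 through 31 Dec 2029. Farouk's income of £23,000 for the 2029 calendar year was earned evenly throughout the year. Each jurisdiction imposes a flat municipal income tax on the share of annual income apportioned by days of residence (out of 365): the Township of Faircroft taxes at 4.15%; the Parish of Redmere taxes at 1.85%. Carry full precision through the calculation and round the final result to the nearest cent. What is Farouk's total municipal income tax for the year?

The Township of Faircroft, 1 Jan – 24 Jan 2029: 24 days → £23,000 × 4.15% × 24/365 = £62.7616
The Parish of Redmere, 25 Jan – 31 Dec 2029: 341 days → £23,000 × 1.85% × 341/365 = £397.5219
Total = £460.2836

£460.28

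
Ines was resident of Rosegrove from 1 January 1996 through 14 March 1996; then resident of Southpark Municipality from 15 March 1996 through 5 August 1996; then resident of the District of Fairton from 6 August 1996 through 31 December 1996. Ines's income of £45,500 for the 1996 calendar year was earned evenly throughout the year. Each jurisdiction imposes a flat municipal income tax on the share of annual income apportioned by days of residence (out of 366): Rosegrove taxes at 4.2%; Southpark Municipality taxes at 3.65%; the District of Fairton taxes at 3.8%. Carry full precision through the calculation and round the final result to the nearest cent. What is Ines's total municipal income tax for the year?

£1,738.95

Rosegrove, 1 January – 14 March 1996: 74 days → £45,500 × 4.2% × 74/366 = £386.3770
Southpark Municipality, 15 March – 5 August 1996: 144 days → £45,500 × 3.65% × 144/366 = £653.4098
The District of Fairton, 6 August – 31 December 1996: 148 days → £45,500 × 3.8% × 148/366 = £699.1585
Total = £1,738.9454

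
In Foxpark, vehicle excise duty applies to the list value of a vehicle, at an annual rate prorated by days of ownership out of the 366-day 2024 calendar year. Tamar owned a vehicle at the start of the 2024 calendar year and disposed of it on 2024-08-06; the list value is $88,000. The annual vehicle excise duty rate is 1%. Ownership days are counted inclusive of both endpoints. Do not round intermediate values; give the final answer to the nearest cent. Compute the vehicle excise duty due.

Days held (2024-01-01 to 2024-08-06): 219 out of 366
Tax = $88,000 × 1% × 219/366 = $526.5574

$526.56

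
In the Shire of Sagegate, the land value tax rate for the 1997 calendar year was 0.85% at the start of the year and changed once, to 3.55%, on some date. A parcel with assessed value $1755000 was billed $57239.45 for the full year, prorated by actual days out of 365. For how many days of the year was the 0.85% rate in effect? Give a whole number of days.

Let d = days at the first rate; then 365 − d days at the second rate.
$1755000 × [0.85%·d + 3.55%·(365−d)] / 365 = $57239.45
Solving gives d = 39, so the new rate took effect on 9 Feb 1997.

39 days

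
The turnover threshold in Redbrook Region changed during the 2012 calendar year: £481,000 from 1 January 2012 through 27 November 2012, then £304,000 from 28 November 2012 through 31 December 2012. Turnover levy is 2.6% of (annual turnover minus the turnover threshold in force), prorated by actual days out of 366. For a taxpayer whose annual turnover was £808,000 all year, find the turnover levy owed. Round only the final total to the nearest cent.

1 January – 27 November 2012: 332 days, exemption £481,000 → (£808,000 − £481,000) × 2.6% × 332/366 = £7,712.1967
28 November – 31 December 2012: 34 days, exemption £304,000 → (£808,000 − £304,000) × 2.6% × 34/366 = £1,217.3115
Total = £8,929.5082

£8,929.51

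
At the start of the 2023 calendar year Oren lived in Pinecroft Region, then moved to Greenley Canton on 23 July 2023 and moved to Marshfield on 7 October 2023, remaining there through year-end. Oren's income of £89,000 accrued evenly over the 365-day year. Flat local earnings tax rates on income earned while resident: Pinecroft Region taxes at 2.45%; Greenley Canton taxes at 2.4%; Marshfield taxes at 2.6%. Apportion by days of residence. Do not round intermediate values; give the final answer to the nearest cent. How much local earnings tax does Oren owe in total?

£2,202.69

Pinecroft Region, 1 January – 22 July 2023: 203 days → £89,000 × 2.45% × 203/365 = £1,212.7164
Greenley Canton, 23 July – 6 October 2023: 76 days → £89,000 × 2.4% × 76/365 = £444.7562
Marshfield, 7 October – 31 December 2023: 86 days → £89,000 × 2.6% × 86/365 = £545.2164
Total = £2,202.6890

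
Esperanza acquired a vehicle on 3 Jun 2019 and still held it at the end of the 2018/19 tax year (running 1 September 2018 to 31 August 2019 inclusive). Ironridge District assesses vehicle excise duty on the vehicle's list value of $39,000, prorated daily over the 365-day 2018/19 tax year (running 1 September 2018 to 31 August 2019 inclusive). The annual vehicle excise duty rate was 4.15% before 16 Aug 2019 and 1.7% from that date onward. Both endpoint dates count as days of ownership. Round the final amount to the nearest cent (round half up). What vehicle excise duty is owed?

3 Jun – 15 Aug 2019: 74 days at 4.15% → $39,000 × 4.15% × 74/365 = $328.1342
16 Aug – 31 Aug 2019: 16 days at 1.7% → $39,000 × 1.7% × 16/365 = $29.0630
Total = $357.1973

$357.20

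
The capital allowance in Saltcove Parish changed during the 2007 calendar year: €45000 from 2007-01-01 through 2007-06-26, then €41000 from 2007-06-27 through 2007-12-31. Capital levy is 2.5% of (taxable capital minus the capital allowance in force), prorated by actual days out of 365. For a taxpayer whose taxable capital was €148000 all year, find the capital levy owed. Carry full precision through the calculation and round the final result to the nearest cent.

€2626.51

2007-01-01 to 2007-06-26: 177 days, exemption €45000 → (€148000 − €45000) × 2.5% × 177/365 = €1248.6986
2007-06-27 to 2007-12-31: 188 days, exemption €41000 → (€148000 − €41000) × 2.5% × 188/365 = €1377.8082
Total = €2626.5068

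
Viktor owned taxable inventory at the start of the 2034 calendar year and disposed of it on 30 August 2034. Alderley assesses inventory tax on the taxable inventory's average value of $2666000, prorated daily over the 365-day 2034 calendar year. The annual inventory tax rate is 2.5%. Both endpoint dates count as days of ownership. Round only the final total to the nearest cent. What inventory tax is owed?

$44189.86

Days held (1 January – 30 August 2034): 242 out of 365
Tax = $2666000 × 2.5% × 242/365 = $44189.8630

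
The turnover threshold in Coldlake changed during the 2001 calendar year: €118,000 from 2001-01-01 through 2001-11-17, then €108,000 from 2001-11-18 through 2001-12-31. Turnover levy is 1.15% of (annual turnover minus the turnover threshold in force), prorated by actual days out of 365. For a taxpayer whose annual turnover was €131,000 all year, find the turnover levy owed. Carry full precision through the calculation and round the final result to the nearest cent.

€163.36

2001-01-01 to 2001-11-17: 321 days, exemption €118,000 → (€131,000 − €118,000) × 1.15% × 321/365 = €131.4781
2001-11-18 to 2001-12-31: 44 days, exemption €108,000 → (€131,000 − €108,000) × 1.15% × 44/365 = €31.8849
Total = €163.3630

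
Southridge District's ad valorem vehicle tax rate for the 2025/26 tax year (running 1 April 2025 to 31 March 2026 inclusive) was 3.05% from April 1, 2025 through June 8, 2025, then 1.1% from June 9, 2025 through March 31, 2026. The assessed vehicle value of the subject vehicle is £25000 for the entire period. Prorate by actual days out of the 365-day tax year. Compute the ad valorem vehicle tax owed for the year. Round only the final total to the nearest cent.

April 1 – June 8, 2025: 69 days at 3.05% → £25000 × 3.05% × 69/365 = £144.1438
June 9, 2025 – March 31, 2026: 296 days at 1.1% → £25000 × 1.1% × 296/365 = £223.0137
Total = £367.1575

£367.16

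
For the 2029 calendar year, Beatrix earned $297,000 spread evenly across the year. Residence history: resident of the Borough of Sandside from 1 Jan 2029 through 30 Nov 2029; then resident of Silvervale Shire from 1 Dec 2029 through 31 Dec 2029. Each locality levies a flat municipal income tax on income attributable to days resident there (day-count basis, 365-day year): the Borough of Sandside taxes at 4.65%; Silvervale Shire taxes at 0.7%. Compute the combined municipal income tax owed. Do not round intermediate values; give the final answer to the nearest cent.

$12,814.13

The Borough of Sandside, 1 Jan – 30 Nov 2029: 334 days → $297,000 × 4.65% × 334/365 = $12,637.5534
Silvervale Shire, 1 Dec – 31 Dec 2029: 31 days → $297,000 × 0.7% × 31/365 = $176.5726
Total = $12,814.1260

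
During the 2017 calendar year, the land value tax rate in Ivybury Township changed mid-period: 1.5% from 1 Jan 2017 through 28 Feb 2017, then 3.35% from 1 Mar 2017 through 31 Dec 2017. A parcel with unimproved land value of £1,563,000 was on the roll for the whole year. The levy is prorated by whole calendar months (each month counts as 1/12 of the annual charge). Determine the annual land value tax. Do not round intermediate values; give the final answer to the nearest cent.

1 Jan – 28 Feb 2017: 2 months at 1.5% → £1,563,000 × 1.5% × 2/12 = £3,907.5000
1 Mar – 31 Dec 2017: 10 months at 3.35% → £1,563,000 × 3.35% × 10/12 = £43,633.7500
Total = £47,541.2500

£47,541.25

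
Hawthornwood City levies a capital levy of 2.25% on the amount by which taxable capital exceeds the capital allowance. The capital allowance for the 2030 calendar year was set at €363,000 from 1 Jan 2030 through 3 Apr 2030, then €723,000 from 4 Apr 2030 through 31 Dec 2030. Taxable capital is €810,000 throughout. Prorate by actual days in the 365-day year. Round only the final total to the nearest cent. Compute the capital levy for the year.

€4,021.34

1 Jan – 3 Apr 2030: 93 days, exemption €363,000 → (€810,000 − €363,000) × 2.25% × 93/365 = €2,562.5959
4 Apr – 31 Dec 2030: 272 days, exemption €723,000 → (€810,000 − €723,000) × 2.25% × 272/365 = €1,458.7397
Total = €4,021.3356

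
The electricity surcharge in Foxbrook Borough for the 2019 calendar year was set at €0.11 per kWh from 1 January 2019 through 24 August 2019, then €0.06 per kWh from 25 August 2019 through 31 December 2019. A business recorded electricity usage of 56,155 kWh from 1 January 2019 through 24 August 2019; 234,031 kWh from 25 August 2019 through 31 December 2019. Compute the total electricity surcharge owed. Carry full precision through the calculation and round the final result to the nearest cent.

1 January – 24 August 2019: 56,155 kWh at €0.11/kWh → €6,177.05
25 August – 31 December 2019: 234,031 kWh at €0.06/kWh → €14,041.86

€20,218.91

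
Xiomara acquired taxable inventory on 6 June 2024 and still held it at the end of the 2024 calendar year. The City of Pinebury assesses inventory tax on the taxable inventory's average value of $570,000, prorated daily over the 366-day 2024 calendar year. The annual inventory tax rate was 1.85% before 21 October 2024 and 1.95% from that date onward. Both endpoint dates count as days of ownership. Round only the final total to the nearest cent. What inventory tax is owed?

$6,133.73

6 June – 20 October 2024: 137 days at 1.85% → $570,000 × 1.85% × 137/366 = $3,947.1721
21 October – 31 December 2024: 72 days at 1.95% → $570,000 × 1.95% × 72/366 = $2,186.5574
Total = $6,133.7295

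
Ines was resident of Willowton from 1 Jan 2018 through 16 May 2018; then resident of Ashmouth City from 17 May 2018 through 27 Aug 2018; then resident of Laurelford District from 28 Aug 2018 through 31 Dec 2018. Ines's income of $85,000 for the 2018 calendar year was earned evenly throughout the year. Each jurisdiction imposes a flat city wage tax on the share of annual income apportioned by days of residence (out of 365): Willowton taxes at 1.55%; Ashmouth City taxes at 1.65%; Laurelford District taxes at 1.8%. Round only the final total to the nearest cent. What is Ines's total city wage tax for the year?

Willowton, 1 Jan – 16 May 2018: 136 days → $85,000 × 1.55% × 136/365 = $490.9041
Ashmouth City, 17 May – 27 Aug 2018: 103 days → $85,000 × 1.65% × 103/365 = $395.7740
Laurelford District, 28 Aug – 31 Dec 2018: 126 days → $85,000 × 1.8% × 126/365 = $528.1644
Total = $1,414.8425

$1,414.84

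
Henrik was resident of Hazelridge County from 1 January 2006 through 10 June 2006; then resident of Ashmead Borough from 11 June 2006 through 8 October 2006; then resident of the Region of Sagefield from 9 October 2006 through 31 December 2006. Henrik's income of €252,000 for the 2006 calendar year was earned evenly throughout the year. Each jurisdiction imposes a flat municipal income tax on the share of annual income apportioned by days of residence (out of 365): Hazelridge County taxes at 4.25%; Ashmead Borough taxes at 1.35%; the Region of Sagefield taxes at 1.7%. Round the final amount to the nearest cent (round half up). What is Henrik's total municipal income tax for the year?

€6,828.51

Hazelridge County, 1 January – 10 June 2006: 161 days → €252,000 × 4.25% × 161/365 = €4,724.1370
Ashmead Borough, 11 June – 8 October 2006: 120 days → €252,000 × 1.35% × 120/365 = €1,118.4658
The Region of Sagefield, 9 October – 31 December 2006: 84 days → €252,000 × 1.7% × 84/365 = €985.9068
Total = €6,828.5096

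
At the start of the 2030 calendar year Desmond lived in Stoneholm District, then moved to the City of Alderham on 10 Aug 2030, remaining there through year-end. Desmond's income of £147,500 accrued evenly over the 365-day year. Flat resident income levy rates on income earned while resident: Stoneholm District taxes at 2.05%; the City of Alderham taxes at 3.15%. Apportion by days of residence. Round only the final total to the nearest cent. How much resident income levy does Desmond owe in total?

£3,663.86

Stoneholm District, 1 Jan – 9 Aug 2030: 221 days → £147,500 × 2.05% × 221/365 = £1,830.8185
The City of Alderham, 10 Aug – 31 Dec 2030: 144 days → £147,500 × 3.15% × 144/365 = £1,833.0411
Total = £3,663.8596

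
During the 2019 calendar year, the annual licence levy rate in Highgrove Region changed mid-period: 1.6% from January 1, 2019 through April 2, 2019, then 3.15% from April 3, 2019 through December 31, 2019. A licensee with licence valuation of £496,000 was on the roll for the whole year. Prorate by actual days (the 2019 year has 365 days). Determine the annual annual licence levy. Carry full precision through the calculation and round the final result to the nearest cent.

January 1 – April 2, 2019: 92 days at 1.6% → £496,000 × 1.6% × 92/365 = £2,000.3068
April 3 – December 31, 2019: 273 days at 3.15% → £496,000 × 3.15% × 273/365 = £11,685.8959
Total = £13,686.2027

£13,686.20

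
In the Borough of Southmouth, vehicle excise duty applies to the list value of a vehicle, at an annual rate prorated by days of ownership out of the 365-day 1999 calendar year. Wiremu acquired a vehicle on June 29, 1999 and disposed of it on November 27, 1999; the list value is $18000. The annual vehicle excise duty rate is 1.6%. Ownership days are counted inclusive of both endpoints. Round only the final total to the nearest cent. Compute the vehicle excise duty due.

Days held (June 29 – November 27, 1999): 152 out of 365
Tax = $18000 × 1.6% × 152/365 = $119.9342

$119.93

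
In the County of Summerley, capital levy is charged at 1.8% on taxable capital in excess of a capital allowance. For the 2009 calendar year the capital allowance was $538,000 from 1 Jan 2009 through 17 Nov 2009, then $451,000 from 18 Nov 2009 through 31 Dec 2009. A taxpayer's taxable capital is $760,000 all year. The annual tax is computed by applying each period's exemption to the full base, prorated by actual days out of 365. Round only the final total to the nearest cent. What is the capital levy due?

1 Jan – 17 Nov 2009: 321 days, exemption $538,000 → ($760,000 − $538,000) × 1.8% × 321/365 = $3,514.2904
18 Nov – 31 Dec 2009: 44 days, exemption $451,000 → ($760,000 − $451,000) × 1.8% × 44/365 = $670.4877
Total = $4,184.7781

$4,184.78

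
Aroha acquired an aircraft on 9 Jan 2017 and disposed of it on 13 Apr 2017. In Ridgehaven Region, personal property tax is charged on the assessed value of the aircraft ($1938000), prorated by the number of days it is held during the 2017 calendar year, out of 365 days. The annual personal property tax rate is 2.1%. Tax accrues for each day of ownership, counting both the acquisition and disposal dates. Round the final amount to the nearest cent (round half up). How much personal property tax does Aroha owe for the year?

$10592.63

Days held (9 Jan – 13 Apr 2017): 95 out of 365
Tax = $1938000 × 2.1% × 95/365 = $10592.6301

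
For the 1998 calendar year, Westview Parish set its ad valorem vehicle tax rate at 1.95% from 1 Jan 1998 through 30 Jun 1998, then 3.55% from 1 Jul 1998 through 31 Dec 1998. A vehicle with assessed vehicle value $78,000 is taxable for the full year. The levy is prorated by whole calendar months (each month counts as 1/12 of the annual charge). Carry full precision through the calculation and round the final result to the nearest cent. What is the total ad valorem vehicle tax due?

$2,145.00

1 Jan – 30 Jun 1998: 6 months at 1.95% → $78,000 × 1.95% × 6/12 = $760.5000
1 Jul – 31 Dec 1998: 6 months at 3.55% → $78,000 × 3.55% × 6/12 = $1,384.5000
Total = $2,145.0000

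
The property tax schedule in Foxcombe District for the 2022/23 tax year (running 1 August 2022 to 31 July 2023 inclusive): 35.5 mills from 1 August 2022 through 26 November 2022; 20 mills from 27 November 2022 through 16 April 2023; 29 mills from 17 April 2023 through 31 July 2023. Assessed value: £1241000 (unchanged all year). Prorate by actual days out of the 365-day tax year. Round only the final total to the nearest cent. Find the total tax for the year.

1 August – 26 November 2022: 118 days at 35.5 mills → £1241000 × 3.55% × 118/365 = £14242.6000
27 November 2022 – 16 April 2023: 141 days at 20 mills → £1241000 × 2% × 141/365 = £9588.0000
17 April – 31 July 2023: 106 days at 29 mills → £1241000 × 2.9% × 106/365 = £10451.6000
Total = £34282.2000

£34282.20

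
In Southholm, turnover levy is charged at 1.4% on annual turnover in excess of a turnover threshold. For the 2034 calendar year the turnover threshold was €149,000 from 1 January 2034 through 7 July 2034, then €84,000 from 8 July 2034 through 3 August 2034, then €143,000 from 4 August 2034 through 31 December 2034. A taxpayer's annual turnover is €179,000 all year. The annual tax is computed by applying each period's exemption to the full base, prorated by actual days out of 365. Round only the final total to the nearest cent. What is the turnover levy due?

1 January – 7 July 2034: 188 days, exemption €149,000 → (€179,000 − €149,000) × 1.4% × 188/365 = €216.3288
8 July – 3 August 2034: 27 days, exemption €84,000 → (€179,000 − €84,000) × 1.4% × 27/365 = €98.3836
4 August – 31 December 2034: 150 days, exemption €143,000 → (€179,000 − €143,000) × 1.4% × 150/365 = €207.1233
Total = €521.8356

€521.84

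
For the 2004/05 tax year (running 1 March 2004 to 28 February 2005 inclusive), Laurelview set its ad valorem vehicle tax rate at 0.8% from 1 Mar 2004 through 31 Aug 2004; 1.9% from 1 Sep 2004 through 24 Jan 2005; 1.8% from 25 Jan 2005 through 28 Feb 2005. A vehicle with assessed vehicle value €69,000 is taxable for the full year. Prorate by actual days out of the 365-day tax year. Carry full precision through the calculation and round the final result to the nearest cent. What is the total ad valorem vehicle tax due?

€921.76

1 Mar – 31 Aug 2004: 184 days at 0.8% → €69,000 × 0.8% × 184/365 = €278.2685
1 Sep 2004 – 24 Jan 2005: 146 days at 1.9% → €69,000 × 1.9% × 146/365 = €524.4000
25 Jan – 28 Feb 2005: 35 days at 1.8% → €69,000 × 1.8% × 35/365 = €119.0959
Total = €921.7644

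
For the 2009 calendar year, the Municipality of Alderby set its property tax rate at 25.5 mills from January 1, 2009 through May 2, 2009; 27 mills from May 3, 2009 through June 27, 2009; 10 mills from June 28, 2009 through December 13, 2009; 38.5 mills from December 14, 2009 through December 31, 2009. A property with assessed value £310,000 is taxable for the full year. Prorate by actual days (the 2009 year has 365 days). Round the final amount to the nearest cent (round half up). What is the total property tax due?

£5,950.30

January 1 – May 2, 2009: 122 days at 25.5 mills → £310,000 × 2.55% × 122/365 = £2,642.2192
May 3 – June 27, 2009: 56 days at 27 mills → £310,000 × 2.7% × 56/365 = £1,284.1644
June 28 – December 13, 2009: 169 days at 10 mills → £310,000 × 1% × 169/365 = £1,435.3425
December 14 – December 31, 2009: 18 days at 38.5 mills → £310,000 × 3.85% × 18/365 = £588.5753
Total = £5,950.3014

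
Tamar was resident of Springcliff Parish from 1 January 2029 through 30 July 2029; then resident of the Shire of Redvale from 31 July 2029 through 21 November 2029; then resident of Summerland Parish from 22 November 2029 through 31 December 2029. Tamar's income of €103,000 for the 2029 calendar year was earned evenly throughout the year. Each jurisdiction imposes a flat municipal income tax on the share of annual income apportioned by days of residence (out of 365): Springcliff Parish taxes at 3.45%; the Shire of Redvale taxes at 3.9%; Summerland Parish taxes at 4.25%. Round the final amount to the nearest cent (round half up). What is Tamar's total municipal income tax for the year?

Springcliff Parish, 1 January – 30 July 2029: 211 days → €103,000 × 3.45% × 211/365 = €2,054.2151
The Shire of Redvale, 31 July – 21 November 2029: 114 days → €103,000 × 3.9% × 114/365 = €1,254.6247
Summerland Parish, 22 November – 31 December 2029: 40 days → €103,000 × 4.25% × 40/365 = €479.7260
Total = €3,788.5658

€3,788.57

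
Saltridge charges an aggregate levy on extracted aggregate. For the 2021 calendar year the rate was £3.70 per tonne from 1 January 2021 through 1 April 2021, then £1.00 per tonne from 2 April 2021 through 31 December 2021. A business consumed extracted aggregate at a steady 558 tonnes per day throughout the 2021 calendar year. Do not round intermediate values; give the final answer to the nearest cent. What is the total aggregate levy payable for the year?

1 January – 1 April 2021: 91 days × 558 tonnes/day = 50,778 tonnes at £3.70/tonne → £187878.60
2 April – 31 December 2021: 274 days × 558 tonnes/day = 152,892 tonnes at £1.00/tonne → £152892.00

£340770.60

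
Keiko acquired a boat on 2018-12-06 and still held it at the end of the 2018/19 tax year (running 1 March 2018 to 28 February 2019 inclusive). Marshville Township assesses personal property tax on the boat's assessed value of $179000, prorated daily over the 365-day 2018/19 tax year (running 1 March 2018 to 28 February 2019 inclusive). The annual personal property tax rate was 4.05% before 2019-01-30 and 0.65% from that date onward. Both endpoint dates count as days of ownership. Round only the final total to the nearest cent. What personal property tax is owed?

2018-12-06 to 2019-01-29: 55 days at 4.05% → $179000 × 4.05% × 55/365 = $1092.3904
2019-01-30 to 2019-02-28: 30 days at 0.65% → $179000 × 0.65% × 30/365 = $95.6301
Total = $1188.0205

$1188.02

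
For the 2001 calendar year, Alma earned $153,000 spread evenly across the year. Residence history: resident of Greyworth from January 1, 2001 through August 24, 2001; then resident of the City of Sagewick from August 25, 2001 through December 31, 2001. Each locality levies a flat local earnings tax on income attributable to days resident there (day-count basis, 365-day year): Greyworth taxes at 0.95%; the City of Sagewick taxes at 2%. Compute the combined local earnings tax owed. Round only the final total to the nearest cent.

$2,021.28

Greyworth, January 1 – August 24, 2001: 236 days → $153,000 × 0.95% × 236/365 = $939.7973
The City of Sagewick, August 25 – December 31, 2001: 129 days → $153,000 × 2% × 129/365 = $1,081.4795
Total = $2,021.2767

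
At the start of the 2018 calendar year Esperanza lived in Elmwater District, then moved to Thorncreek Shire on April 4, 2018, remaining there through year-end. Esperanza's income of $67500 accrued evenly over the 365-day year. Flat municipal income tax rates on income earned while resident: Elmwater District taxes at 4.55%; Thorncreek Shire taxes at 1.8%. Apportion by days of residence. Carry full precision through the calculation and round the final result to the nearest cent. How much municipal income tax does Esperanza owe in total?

$1687.96

Elmwater District, January 1 – April 3, 2018: 93 days → $67500 × 4.55% × 93/365 = $782.5377
Thorncreek Shire, April 4 – December 31, 2018: 272 days → $67500 × 1.8% × 272/365 = $905.4247
Total = $1687.9623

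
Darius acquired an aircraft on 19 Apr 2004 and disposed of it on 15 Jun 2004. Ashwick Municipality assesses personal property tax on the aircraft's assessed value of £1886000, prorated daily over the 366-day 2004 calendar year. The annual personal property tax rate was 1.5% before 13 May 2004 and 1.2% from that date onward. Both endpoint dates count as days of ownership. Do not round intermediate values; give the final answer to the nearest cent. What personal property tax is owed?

19 Apr – 12 May 2004: 24 days at 1.5% → £1886000 × 1.5% × 24/366 = £1855.0820
13 May – 15 Jun 2004: 34 days at 1.2% → £1886000 × 1.2% × 34/366 = £2102.4262
Total = £3957.5082

£3957.51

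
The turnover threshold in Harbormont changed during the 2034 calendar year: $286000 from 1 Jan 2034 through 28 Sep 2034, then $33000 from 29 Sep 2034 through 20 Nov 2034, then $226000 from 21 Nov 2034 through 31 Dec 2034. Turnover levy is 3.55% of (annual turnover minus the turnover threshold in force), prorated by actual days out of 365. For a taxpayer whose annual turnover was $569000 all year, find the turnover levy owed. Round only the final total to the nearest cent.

$11589.92

1 Jan – 28 Sep 2034: 271 days, exemption $286000 → ($569000 − $286000) × 3.55% × 271/365 = $7459.1822
29 Sep – 20 Nov 2034: 53 days, exemption $33000 → ($569000 − $33000) × 3.55% × 53/365 = $2762.9699
21 Nov – 31 Dec 2034: 41 days, exemption $226000 → ($569000 − $226000) × 3.55% × 41/365 = $1367.7712
Total = $11589.9233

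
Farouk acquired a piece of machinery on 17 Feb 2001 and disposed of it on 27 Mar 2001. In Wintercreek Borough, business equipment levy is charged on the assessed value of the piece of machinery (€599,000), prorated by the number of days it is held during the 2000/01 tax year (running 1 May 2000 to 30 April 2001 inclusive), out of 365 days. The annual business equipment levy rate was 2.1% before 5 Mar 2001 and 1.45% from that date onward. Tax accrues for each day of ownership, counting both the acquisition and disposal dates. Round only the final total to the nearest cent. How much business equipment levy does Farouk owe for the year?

€1,098.71

17 Feb – 4 Mar 2001: 16 days at 2.1% → €599,000 × 2.1% × 16/365 = €551.4082
5 Mar – 27 Mar 2001: 23 days at 1.45% → €599,000 × 1.45% × 23/365 = €547.3055
Total = €1,098.7137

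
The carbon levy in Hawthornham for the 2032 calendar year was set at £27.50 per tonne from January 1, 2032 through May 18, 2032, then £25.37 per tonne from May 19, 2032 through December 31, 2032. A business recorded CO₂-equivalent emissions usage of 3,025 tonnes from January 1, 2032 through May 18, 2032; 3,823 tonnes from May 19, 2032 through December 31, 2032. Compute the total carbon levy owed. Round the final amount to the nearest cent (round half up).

£180,177.01

January 1 – May 18, 2032: 3,025 tonnes at £27.50/tonne → £83,187.50
May 19 – December 31, 2032: 3,823 tonnes at £25.37/tonne → £96,989.51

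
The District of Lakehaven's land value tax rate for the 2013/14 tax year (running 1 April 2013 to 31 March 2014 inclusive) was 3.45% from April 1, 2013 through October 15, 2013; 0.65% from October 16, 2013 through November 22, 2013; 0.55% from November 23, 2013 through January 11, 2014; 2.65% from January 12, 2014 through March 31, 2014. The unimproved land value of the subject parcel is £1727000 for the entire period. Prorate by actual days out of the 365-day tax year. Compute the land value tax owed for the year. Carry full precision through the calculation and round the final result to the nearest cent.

£44696.18

April 1 – October 15, 2013: 198 days at 3.45% → £1727000 × 3.45% × 198/365 = £32320.9233
October 16 – November 22, 2013: 38 days at 0.65% → £1727000 × 0.65% × 38/365 = £1168.6822
November 23, 2013 – January 11, 2014: 50 days at 0.55% → £1727000 × 0.55% × 50/365 = £1301.1644
January 12 – March 31, 2014: 79 days at 2.65% → £1727000 × 2.65% × 79/365 = £9905.4096
Total = £44696.1795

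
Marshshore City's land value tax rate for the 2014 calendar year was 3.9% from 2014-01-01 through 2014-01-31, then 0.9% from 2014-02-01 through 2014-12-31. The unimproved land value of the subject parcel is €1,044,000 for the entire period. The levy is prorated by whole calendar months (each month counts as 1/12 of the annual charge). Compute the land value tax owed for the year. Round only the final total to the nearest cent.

€12,006.00

2014-01-01 to 2014-01-31: 1 month at 3.9% → €1,044,000 × 3.9% × 1/12 = €3,393.0000
2014-02-01 to 2014-12-31: 11 months at 0.9% → €1,044,000 × 0.9% × 11/12 = €8,613.0000
Total = €12,006.0000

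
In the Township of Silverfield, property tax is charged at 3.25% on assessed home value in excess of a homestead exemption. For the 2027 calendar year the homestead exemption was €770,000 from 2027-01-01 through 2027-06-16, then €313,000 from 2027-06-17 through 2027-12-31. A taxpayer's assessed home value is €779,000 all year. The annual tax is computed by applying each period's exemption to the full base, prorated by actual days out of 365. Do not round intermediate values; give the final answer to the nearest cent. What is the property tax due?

€8,349.47

2027-01-01 to 2027-06-16: 167 days, exemption €770,000 → (€779,000 − €770,000) × 3.25% × 167/365 = €133.8288
2027-06-17 to 2027-12-31: 198 days, exemption €313,000 → (€779,000 − €313,000) × 3.25% × 198/365 = €8,215.6438
Total = €8,349.4726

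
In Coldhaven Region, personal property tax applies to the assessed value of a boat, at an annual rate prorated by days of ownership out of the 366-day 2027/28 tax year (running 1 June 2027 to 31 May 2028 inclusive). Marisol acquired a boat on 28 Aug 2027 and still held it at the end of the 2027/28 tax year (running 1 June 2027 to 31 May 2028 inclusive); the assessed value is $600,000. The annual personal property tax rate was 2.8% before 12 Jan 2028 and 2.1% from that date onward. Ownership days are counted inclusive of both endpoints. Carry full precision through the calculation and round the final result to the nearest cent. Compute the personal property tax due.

$11,142.62

28 Aug 2027 – 11 Jan 2028: 137 days at 2.8% → $600,000 × 2.8% × 137/366 = $6,288.5246
12 Jan – 31 May 2028: 141 days at 2.1% → $600,000 × 2.1% × 141/366 = $4,854.0984
Total = $11,142.6230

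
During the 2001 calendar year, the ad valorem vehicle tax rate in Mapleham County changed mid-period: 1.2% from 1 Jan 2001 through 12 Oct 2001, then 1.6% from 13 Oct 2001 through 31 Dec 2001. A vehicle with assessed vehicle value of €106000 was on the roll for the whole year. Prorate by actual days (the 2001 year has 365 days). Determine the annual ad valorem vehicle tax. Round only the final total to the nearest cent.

€1364.93

1 Jan – 12 Oct 2001: 285 days at 1.2% → €106000 × 1.2% × 285/365 = €993.2055
13 Oct – 31 Dec 2001: 80 days at 1.6% → €106000 × 1.6% × 80/365 = €371.7260
Total = €1364.9315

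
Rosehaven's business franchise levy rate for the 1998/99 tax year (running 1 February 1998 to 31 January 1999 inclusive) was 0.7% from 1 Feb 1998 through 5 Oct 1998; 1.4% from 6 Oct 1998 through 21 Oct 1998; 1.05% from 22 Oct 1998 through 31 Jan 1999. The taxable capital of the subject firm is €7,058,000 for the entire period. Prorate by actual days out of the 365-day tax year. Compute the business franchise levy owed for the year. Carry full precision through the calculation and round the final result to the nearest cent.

1 Feb – 5 Oct 1998: 247 days at 0.7% → €7,058,000 × 0.7% × 247/365 = €33,433.6493
6 Oct – 21 Oct 1998: 16 days at 1.4% → €7,058,000 × 1.4% × 16/365 = €4,331.4849
22 Oct 1998 – 31 Jan 1999: 102 days at 1.05% → €7,058,000 × 1.05% × 102/365 = €20,709.9123
Total = €58,475.0466

€58,475.05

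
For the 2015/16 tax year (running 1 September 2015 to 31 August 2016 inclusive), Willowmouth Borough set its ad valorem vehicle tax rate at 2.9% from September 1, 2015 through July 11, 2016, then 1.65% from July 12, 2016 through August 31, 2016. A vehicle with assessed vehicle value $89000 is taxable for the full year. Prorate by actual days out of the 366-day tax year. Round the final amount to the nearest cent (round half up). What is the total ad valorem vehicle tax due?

$2425.98

September 1, 2015 – July 11, 2016: 315 days at 2.9% → $89000 × 2.9% × 315/366 = $2221.3525
July 12 – August 31, 2016: 51 days at 1.65% → $89000 × 1.65% × 51/366 = $204.6270
Total = $2425.9795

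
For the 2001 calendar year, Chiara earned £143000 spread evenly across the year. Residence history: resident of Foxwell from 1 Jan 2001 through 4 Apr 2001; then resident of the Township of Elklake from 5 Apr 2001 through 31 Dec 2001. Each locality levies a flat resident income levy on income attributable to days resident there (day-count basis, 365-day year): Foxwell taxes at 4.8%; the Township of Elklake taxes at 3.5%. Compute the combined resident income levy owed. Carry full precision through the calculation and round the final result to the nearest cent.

Foxwell, 1 Jan – 4 Apr 2001: 94 days → £143000 × 4.8% × 94/365 = £1767.7151
The Township of Elklake, 5 Apr – 31 Dec 2001: 271 days → £143000 × 3.5% × 271/365 = £3716.0411
Total = £5483.7562

£5483.76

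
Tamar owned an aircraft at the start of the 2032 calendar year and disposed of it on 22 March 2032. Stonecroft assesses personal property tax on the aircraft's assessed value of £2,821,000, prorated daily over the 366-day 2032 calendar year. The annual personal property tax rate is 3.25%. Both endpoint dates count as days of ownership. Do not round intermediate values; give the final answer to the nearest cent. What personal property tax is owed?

£20,540.89

Days held (1 January – 22 March 2032): 82 out of 366
Tax = £2,821,000 × 3.25% × 82/366 = £20,540.8880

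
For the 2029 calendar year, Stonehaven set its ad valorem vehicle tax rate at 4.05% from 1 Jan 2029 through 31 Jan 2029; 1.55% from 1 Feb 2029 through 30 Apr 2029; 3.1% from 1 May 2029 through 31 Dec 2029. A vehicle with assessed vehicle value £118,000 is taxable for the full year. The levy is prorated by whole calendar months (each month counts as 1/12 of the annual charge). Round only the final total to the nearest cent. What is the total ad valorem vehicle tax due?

1 Jan – 31 Jan 2029: 1 month at 4.05% → £118,000 × 4.05% × 1/12 = £398.2500
1 Feb – 30 Apr 2029: 3 months at 1.55% → £118,000 × 1.55% × 3/12 = £457.2500
1 May – 31 Dec 2029: 8 months at 3.1% → £118,000 × 3.1% × 8/12 = £2,438.6667
Total = £3,294.1667

£3,294.17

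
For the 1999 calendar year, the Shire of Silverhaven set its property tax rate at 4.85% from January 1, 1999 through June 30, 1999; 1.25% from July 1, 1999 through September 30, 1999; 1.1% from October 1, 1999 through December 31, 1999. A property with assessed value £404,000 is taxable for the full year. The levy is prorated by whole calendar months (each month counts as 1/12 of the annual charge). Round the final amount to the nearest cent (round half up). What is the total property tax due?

£12,170.50

January 1 – June 30, 1999: 6 months at 4.85% → £404,000 × 4.85% × 6/12 = £9,797.0000
July 1 – September 30, 1999: 3 months at 1.25% → £404,000 × 1.25% × 3/12 = £1,262.5000
October 1 – December 31, 1999: 3 months at 1.1% → £404,000 × 1.1% × 3/12 = £1,111.0000
Total = £12,170.5000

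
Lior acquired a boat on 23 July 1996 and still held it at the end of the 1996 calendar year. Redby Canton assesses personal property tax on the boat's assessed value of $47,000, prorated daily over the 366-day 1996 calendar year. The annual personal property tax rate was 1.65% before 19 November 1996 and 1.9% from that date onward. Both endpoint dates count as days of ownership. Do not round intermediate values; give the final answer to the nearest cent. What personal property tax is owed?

$357.06

23 July – 18 November 1996: 119 days at 1.65% → $47,000 × 1.65% × 119/366 = $252.1434
19 November – 31 December 1996: 43 days at 1.9% → $47,000 × 1.9% × 43/366 = $104.9153
Total = $357.0587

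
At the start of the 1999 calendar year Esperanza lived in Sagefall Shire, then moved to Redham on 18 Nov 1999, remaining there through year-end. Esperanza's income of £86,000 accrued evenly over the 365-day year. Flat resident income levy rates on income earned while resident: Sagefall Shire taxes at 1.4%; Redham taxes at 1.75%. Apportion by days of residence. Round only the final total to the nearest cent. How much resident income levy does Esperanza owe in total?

£1,240.28

Sagefall Shire, 1 Jan – 17 Nov 1999: 321 days → £86,000 × 1.4% × 321/365 = £1,058.8603
Redham, 18 Nov – 31 Dec 1999: 44 days → £86,000 × 1.75% × 44/365 = £181.4247
Total = £1,240.2849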